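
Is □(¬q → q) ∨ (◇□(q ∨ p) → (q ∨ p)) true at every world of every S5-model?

Tableau for the negation ¬(□(¬q → q) ∨ (◇□(q ∨ p) → (q ∨ p))):
1. ¬(□(¬q → q) ∨ (◇□(q ∨ p) → (q ∨ p))), 0
2. ¬□(¬q → q), 0
3. ¬(◇□(q ∨ p) → (q ∨ p)), 0
4. ◇□(q ∨ p), 0
5. ¬(q ∨ p), 0
6. ¬q, 0
7. ¬p, 0
8. ¬(¬q → q), 1
9. ¬q, 1
10. □(q ∨ p), 2
11. q ∨ p, 0
12. q ∨ p, 1
13. q ∨ p, 2
14. p, 0
Accessibility: 0R0, 0R1, 0R2, 1R0, 1R1, 1R2, 2R0, 2R1, 2R2
Branch closes: p and ¬p both at 0.
All branches of the negation close; one closing branch shown above.

Valid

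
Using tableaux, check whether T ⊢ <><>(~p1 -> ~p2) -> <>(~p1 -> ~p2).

Tableau for the negation ~(<><>(~p1 -> ~p2) -> <>(~p1 -> ~p2)):
1. ~(<><>(~p1 -> ~p2) -> <>(~p1 -> ~p2)), 0
2. <><>(~p1 -> ~p2), 0
3. ~<>(~p1 -> ~p2), 0
4. ~(~p1 -> ~p2), 0
5. ~p1, 0
6. p2, 0
7. <>(~p1 -> ~p2), 1
8. ~(~p1 -> ~p2), 1
9. ~p1, 1
10. p2, 1
11. ~p1 -> ~p2, 2
12. ~p2, 2
Accessibility: 0R0, 0R1, 1R1, 1R2, 2R2
The negation has an open branch (countermodel exists).

Invalid (countermodel exists)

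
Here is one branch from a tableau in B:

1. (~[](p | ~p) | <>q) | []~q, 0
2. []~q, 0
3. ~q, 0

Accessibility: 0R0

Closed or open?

There is no literal clash: for every atom and world, at most one sign appears.

Open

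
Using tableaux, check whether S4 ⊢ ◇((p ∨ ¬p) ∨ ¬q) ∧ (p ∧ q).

Tableau for the negation ¬(◇((p ∨ ¬p) ∨ ¬q) ∧ (p ∧ q)):
1. ¬(◇((p ∨ ¬p) ∨ ¬q) ∧ (p ∧ q)), 0
2. ¬(p ∧ q), 0
3. ¬q, 0
Accessibility: 0R0
The negation has an open branch (countermodel exists).

Invalid (countermodel exists)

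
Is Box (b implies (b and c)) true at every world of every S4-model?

Tableau for the negation not Box (b implies (b and c)):
1. not Box (b implies (b and c)), 0
2. not (b implies (b and c)), 1
3. b, 1
4. not (b and c), 1
5. not c, 1
Accessibility: 0R0, 0R1, 1R1
The negation has an open branch (countermodel exists).

Invalid (countermodel exists)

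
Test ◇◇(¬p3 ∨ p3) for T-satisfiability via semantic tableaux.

Satisfiable

1. ◇◇(¬p3 ∨ p3), 0
2. ◇(¬p3 ∨ p3), 1
3. ¬p3 ∨ p3, 2
4. p3, 2
Accessibility: 0R0, 0R1, 1R1, 1R2, 2R2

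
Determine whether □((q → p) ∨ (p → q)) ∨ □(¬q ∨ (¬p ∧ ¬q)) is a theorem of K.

Yes, valid

Tableau for the negation ¬(□((q → p) ∨ (p → q)) ∨ □(¬q ∨ (¬p ∧ ¬q))):
1. ¬(□((q → p) ∨ (p → q)) ∨ □(¬q ∨ (¬p ∧ ¬q))), 0
2. ¬□((q → p) ∨ (p → q)), 0   [¬∨-rule on 1]
3. ¬□(¬q ∨ (¬p ∧ ¬q)), 0   [¬∨-rule on 1]
4. ¬((q → p) ∨ (p → q)), 1   [¬□-rule on 2: fresh world 1, 0R1]
5. ¬(q → p), 1   [¬∨-rule on 4]
6. ¬(p → q), 1   [¬∨-rule on 4]
7. q, 1   [¬→-rule on 5]
8. ¬p, 1   [¬→-rule on 5]
9. p, 1   [¬→-rule on 6]
10. ¬q, 1   [¬→-rule on 6]
Accessibility: 0R1
Branch closes: p and ¬p both at 1.
Every branch of the negation's tableau closes; the branch above is one of them.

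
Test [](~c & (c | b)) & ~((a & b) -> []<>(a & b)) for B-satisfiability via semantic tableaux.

1. [](~c & (c | b)) & ~((a & b) -> []<>(a & b)), w0
2. [](~c & (c | b)), w0
3. ~((a & b) -> []<>(a & b)), w0
4. a & b, w0
5. ~[]<>(a & b), w0
6. a, w0
7. b, w0
8. ~c & (c | b), w0
9. ~c, w0
10. c | b, w0
11. ~<>(a & b), w1
12. ~c & (c | b), w1
13. ~c, w1
14. c | b, w1
15. ~(a & b), w0
16. ~(a & b), w1
17. b, w1
18. ~b, w0
Accessibility: w0Rw0, w0Rw1, w1Rw0, w1Rw1
Branch closes: b and ~b both at w0.
All branches of the tableau close; one closing branch shown above.

Unsatisfiable (every branch closes)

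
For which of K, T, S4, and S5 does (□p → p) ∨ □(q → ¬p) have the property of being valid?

T, S4, S5

K-tableau for the negation ¬((□p → p) ∨ □(q → ¬p)):
1. ¬((□p → p) ∨ □(q → ¬p)), u
2. ¬(□p → p), u   [¬∨-rule on 1]
3. ¬□(q → ¬p), u   [¬∨-rule on 1]
4. □p, u   [¬→-rule on 2]
5. ¬p, u   [¬→-rule on 2]
6. ¬(q → ¬p), v   [¬□-rule on 3: fresh world v, uRv]
7. q, v   [¬→-rule on 6]
8. p, v   [¬→-rule on 6]
Accessibility: uRv
Complete open branch: countermodel on a K-frame, so not valid in K.
T-tableau for the negation ¬((□p → p) ∨ □(q → ¬p)):
1. ¬((□p → p) ∨ □(q → ¬p)), u
2. ¬(□p → p), u   [¬∨-rule on 1]
3. ¬□(q → ¬p), u   [¬∨-rule on 1]
4. □p, u   [¬→-rule on 2]
5. ¬p, u   [¬→-rule on 2]
6. p, u   [□-rule on 4 via uRu]
Accessibility: uRu
Branch closes: p and ¬p both at u.
Every branch closes (one shown): valid in T, hence also in S4, S5 (every theorem of T is a theorem of S4 and S5).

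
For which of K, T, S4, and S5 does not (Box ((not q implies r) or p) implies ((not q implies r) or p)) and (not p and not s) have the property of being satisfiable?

K

K-tableau for the formula:
1. not (Box ((not q implies r) or p) implies ((not q implies r) or p)) and (not p and not s), w0
2. not (Box ((not q implies r) or p) implies ((not q implies r) or p)), w0   [and-rule on 1]
3. not p and not s, w0   [and-rule on 1]
4. Box ((not q implies r) or p), w0   [neg-implies-rule on 2]
5. not ((not q implies r) or p), w0   [neg-implies-rule on 2]
6. not p, w0   [and-rule on 3]
7. not s, w0   [and-rule on 3]
8. not (not q implies r), w0   [neg-or-rule on 5]
9. not q, w0   [neg-implies-rule on 8]
10. not r, w0   [neg-implies-rule on 8]
Complete open branch: satisfiable in K.
T-tableau for the formula:
1. not (Box ((not q implies r) or p) implies ((not q implies r) or p)) and (not p and not s), w0
2. not (Box ((not q implies r) or p) implies ((not q implies r) or p)), w0   [and-rule on 1]
3. not p and not s, w0   [and-rule on 1]
4. Box ((not q implies r) or p), w0   [neg-implies-rule on 2]
5. not ((not q implies r) or p), w0   [neg-implies-rule on 2]
6. not p, w0   [and-rule on 3]
7. not s, w0   [and-rule on 3]
8. not (not q implies r), w0   [neg-or-rule on 5]
9. not q, w0   [neg-implies-rule on 8]
10. not r, w0   [neg-implies-rule on 8]
11. (not q implies r) or p, w0   [Box-rule on 4 via w0Rw0]
12. not q implies r, w0   [or-rule on 11 (branches; this branch)]
13. r, w0   [implies-rule on 12 (branches; this branch)]
Accessibility: w0Rw0
Branch closes: r and not r both at w0.
Every branch closes (one shown): unsatisfiable in T, hence also in S4, S5 (every S4/S5-frame is a T-frame).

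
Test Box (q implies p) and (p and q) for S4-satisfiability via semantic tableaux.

Satisfiable (open branch found)

1. Box (q implies p) and (p and q), 0
2. Box (q implies p), 0
3. p and q, 0
4. p, 0
5. q, 0
6. q implies p, 0
Accessibility: 0R0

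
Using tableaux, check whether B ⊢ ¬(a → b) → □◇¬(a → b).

Yes, valid

Tableau for the negation ¬(¬(a → b) → □◇¬(a → b)):
1. ¬(¬(a → b) → □◇¬(a → b)), 0
2. ¬(a → b), 0
3. ¬□◇¬(a → b), 0
4. a, 0
5. ¬b, 0
6. ¬◇¬(a → b), 1
7. a → b, 0
8. a → b, 1
9. b, 0
Accessibility: 0R0, 0R1, 1R0, 1R1
Branch closes: b and ¬b both at 0.
Every branch of the negation's tableau closes; the branch above is one of them.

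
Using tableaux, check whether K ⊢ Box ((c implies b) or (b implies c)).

Tableau for the negation not Box ((c implies b) or (b implies c)):
1. not Box ((c implies b) or (b implies c)), u
2. not ((c implies b) or (b implies c)), v   [neg-Box-rule on 1: fresh world v, uRv]
3. not (c implies b), v   [neg-or-rule on 2]
4. not (b implies c), v   [neg-or-rule on 2]
5. c, v   [neg-implies-rule on 3]
6. not b, v   [neg-implies-rule on 3]
7. b, v   [neg-implies-rule on 4]
8. not c, v   [neg-implies-rule on 4]
Accessibility: uRv
Branch closes: b and not b both at v.
All branches of the negation close; one closing branch shown above.

Yes, valid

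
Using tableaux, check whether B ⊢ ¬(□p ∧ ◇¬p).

Tableau for the negation □p ∧ ◇¬p:
1. □p ∧ ◇¬p, 0
2. □p, 0   [∧-rule on 1]
3. ◇¬p, 0   [∧-rule on 1]
4. p, 0   [□-rule on 2 via 0R0]
5. ¬p, 1   [◇-rule on 3: fresh world 1, 0R1]
6. p, 1   [□-rule on 2 via 0R1]
Accessibility: 0R0, 0R1, 1R0, 1R1
Branch closes: p and ¬p both at 1.
Every branch of the negation's tableau closes; the branch above is one of them.

Yes, valid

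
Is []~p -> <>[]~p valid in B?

Yes, valid

Tableau for the negation ~([]~p -> <>[]~p):
1. ~([]~p -> <>[]~p), 0
2. []~p, 0   [~->-rule on 1]
3. ~<>[]~p, 0   [~->-rule on 1]
4. ~p, 0   [[]-rule on 2 via 0R0]
5. ~[]~p, 0   [~<>-rule on 3 via 0R0]
6. p, 1   [~[]-rule on 5: fresh world 1, 0R1]
7. ~p, 1   [[]-rule on 2 via 0R1]
Accessibility: 0R0, 0R1, 1R0, 1R1
Branch closes: p and ~p both at 1.
Every branch of the negation's tableau closes; the branch above is one of them.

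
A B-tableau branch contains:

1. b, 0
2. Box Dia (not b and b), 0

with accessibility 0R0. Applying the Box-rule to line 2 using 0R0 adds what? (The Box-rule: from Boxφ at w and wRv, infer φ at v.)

Dia (not b and b), 0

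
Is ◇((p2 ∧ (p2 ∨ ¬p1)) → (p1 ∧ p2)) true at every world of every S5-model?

Tableau for the negation ¬◇((p2 ∧ (p2 ∨ ¬p1)) → (p1 ∧ p2)):
1. ¬◇((p2 ∧ (p2 ∨ ¬p1)) → (p1 ∧ p2)), w0
2. ¬((p2 ∧ (p2 ∨ ¬p1)) → (p1 ∧ p2)), w0
3. p2 ∧ (p2 ∨ ¬p1), w0
4. ¬(p1 ∧ p2), w0
5. p2, w0
6. p2 ∨ ¬p1, w0
7. ¬p1, w0
Accessibility: w0Rw0
The negation has an open branch (countermodel exists).

Invalid (countermodel exists)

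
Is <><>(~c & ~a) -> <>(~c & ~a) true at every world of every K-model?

Not valid

Tableau for the negation ~(<><>(~c & ~a) -> <>(~c & ~a)):
1. ~(<><>(~c & ~a) -> <>(~c & ~a)), w0
2. <><>(~c & ~a), w0
3. ~<>(~c & ~a), w0
4. <>(~c & ~a), w1
5. ~(~c & ~a), w1
6. a, w1
7. ~c & ~a, w2
8. ~c, w2
9. ~a, w2
Accessibility: w0Rw1, w1Rw2
The negation has an open branch (countermodel exists).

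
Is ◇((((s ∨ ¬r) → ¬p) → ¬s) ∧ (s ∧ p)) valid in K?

Invalid (countermodel exists)

Tableau for the negation ¬◇((((s ∨ ¬r) → ¬p) → ¬s) ∧ (s ∧ p)):
1. ¬◇((((s ∨ ¬r) → ¬p) → ¬s) ∧ (s ∧ p)), w0
The negation has an open branch (countermodel exists).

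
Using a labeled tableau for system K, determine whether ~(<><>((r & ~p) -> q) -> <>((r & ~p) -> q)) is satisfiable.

Satisfiable

1. ~(<><>((r & ~p) -> q) -> <>((r & ~p) -> q)), w0
2. <><>((r & ~p) -> q), w0
3. ~<>((r & ~p) -> q), w0
4. <>((r & ~p) -> q), w1
5. ~((r & ~p) -> q), w1
6. r & ~p, w1
7. ~q, w1
8. r, w1
9. ~p, w1
10. (r & ~p) -> q, w2
11. q, w2
Accessibility: w0Rw1, w1Rw2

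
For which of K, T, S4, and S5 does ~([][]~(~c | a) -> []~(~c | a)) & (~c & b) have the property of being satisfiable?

K-tableau for the formula:
1. ~([][]~(~c | a) -> []~(~c | a)) & (~c & b), 0
2. ~([][]~(~c | a) -> []~(~c | a)), 0
3. ~c & b, 0
4. [][]~(~c | a), 0
5. ~[]~(~c | a), 0
6. ~c, 0
7. b, 0
8. ~c | a, 1
9. []~(~c | a), 1
10. a, 1
Accessibility: 0R1
Complete open branch: satisfiable in K.
T-tableau for the formula:
1. ~([][]~(~c | a) -> []~(~c | a)) & (~c & b), 0
2. ~([][]~(~c | a) -> []~(~c | a)), 0
3. ~c & b, 0
4. [][]~(~c | a), 0
5. ~[]~(~c | a), 0
6. ~c, 0
7. b, 0
8. []~(~c | a), 0
9. ~(~c | a), 0
10. c, 0
11. ~a, 0
Accessibility: 0R0
Branch closes: c and ~c both at 0.
Every branch closes (one shown): unsatisfiable in T, hence also in S4, S5 (every S4/S5-frame is a T-frame).

K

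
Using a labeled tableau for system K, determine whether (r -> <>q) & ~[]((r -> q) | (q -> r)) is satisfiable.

Unsatisfiable

1. (r -> <>q) & ~[]((r -> q) | (q -> r)), w0
2. r -> <>q, w0   [&-rule on 1]
3. ~[]((r -> q) | (q -> r)), w0   [&-rule on 1]
4. <>q, w0   [->-rule on 2 (branches; this branch)]
5. ~((r -> q) | (q -> r)), w1   [~[]-rule on 3: fresh world w1, w0Rw1]
6. ~(r -> q), w1   [~|-rule on 5]
7. ~(q -> r), w1   [~|-rule on 5]
8. r, w1   [~->-rule on 6]
9. ~q, w1   [~->-rule on 6]
10. q, w1   [~->-rule on 7]
11. ~r, w1   [~->-rule on 7]
Accessibility: w0Rw1
Branch closes: q and ~q both at w1.
All branches of the tableau close; one closing branch shown above.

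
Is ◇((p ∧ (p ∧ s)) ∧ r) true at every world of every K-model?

No, not valid

Tableau for the negation ¬◇((p ∧ (p ∧ s)) ∧ r):
1. ¬◇((p ∧ (p ∧ s)) ∧ r), u
The negation has an open branch (countermodel exists).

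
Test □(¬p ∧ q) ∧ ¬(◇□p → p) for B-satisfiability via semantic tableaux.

Unsatisfiable (every branch closes)

1. □(¬p ∧ q) ∧ ¬(◇□p → p), 0
2. □(¬p ∧ q), 0
3. ¬(◇□p → p), 0
4. ◇□p, 0
5. ¬p, 0
6. ¬p ∧ q, 0
7. q, 0
8. □p, 1
9. ¬p ∧ q, 1
10. ¬p, 1
11. q, 1
12. p, 0
Accessibility: 0R0, 0R1, 1R0, 1R1
Branch closes: p and ¬p both at 0.
(One branch shown.) All branches close.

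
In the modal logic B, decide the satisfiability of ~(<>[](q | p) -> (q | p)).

Unsatisfiable

1. ~(<>[](q | p) -> (q | p)), w0
2. <>[](q | p), w0   [~->-rule on 1]
3. ~(q | p), w0   [~->-rule on 1]
4. ~q, w0   [~|-rule on 3]
5. ~p, w0   [~|-rule on 3]
6. [](q | p), w1   [<>-rule on 2: fresh world w1, w0Rw1]
7. q | p, w0   [[]-rule on 6 via w1Rw0]
8. q | p, w1   [[]-rule on 6 via w1Rw1]
9. p, w0   [|-rule on 7 (branches; this branch)]
Accessibility: w0Rw0, w0Rw1, w1Rw0, w1Rw1
Branch closes: p and ~p both at w0.
Every branch closes; the branch above is one of them.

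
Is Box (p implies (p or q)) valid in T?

Valid

Tableau for the negation not Box (p implies (p or q)):
1. not Box (p implies (p or q)), w0
2. not (p implies (p or q)), w1   [neg-Box-rule on 1: fresh world w1, w0Rw1]
3. p, w1   [neg-implies-rule on 2]
4. not (p or q), w1   [neg-implies-rule on 2]
5. not p, w1   [neg-or-rule on 4]
6. not q, w1   [neg-or-rule on 4]
Accessibility: w0Rw0, w0Rw1, w1Rw1
Branch closes: p and not p both at w1.
Every branch of the negation's tableau closes; the branch above is one of them.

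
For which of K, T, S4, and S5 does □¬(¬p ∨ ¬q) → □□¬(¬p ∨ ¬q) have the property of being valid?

S4-tableau for the negation ¬(□¬(¬p ∨ ¬q) → □□¬(¬p ∨ ¬q)):
1. ¬(□¬(¬p ∨ ¬q) → □□¬(¬p ∨ ¬q)), 0
2. □¬(¬p ∨ ¬q), 0
3. ¬□□¬(¬p ∨ ¬q), 0
4. ¬(¬p ∨ ¬q), 0
5. p, 0
6. q, 0
7. ¬□¬(¬p ∨ ¬q), 1
8. ¬(¬p ∨ ¬q), 1
9. p, 1
10. q, 1
11. ¬p ∨ ¬q, 2
12. ¬(¬p ∨ ¬q), 2
13. p, 2
14. q, 2
15. ¬q, 2
Accessibility: 0R0, 0R1, 0R2, 1R1, 1R2, 2R2
Branch closes: q and ¬q both at 2.
Every branch closes (one shown): valid in S4, hence also in S5 (every theorem of S4 is a theorem of S5).
T-tableau for the negation ¬(□¬(¬p ∨ ¬q) → □□¬(¬p ∨ ¬q)):
1. ¬(□¬(¬p ∨ ¬q) → □□¬(¬p ∨ ¬q)), 0
2. □¬(¬p ∨ ¬q), 0
3. ¬□□¬(¬p ∨ ¬q), 0
4. ¬(¬p ∨ ¬q), 0
5. p, 0
6. q, 0
7. ¬□¬(¬p ∨ ¬q), 1
8. ¬(¬p ∨ ¬q), 1
9. p, 1
10. q, 1
11. ¬p ∨ ¬q, 2
12. ¬q, 2
Accessibility: 0R0, 0R1, 1R1, 1R2, 2R2
Complete open branch: countermodel on a T-frame, so not valid in T, nor in K (the same frame is also a K-frame).

S4, S5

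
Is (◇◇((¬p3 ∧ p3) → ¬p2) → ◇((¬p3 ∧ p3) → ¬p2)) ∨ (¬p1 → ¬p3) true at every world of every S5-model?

Tableau for the negation ¬((◇◇((¬p3 ∧ p3) → ¬p2) → ◇((¬p3 ∧ p3) → ¬p2)) ∨ (¬p1 → ¬p3)):
1. ¬((◇◇((¬p3 ∧ p3) → ¬p2) → ◇((¬p3 ∧ p3) → ¬p2)) ∨ (¬p1 → ¬p3)), 0
2. ¬(◇◇((¬p3 ∧ p3) → ¬p2) → ◇((¬p3 ∧ p3) → ¬p2)), 0
3. ¬(¬p1 → ¬p3), 0
4. ◇◇((¬p3 ∧ p3) → ¬p2), 0
5. ¬◇((¬p3 ∧ p3) → ¬p2), 0
6. ¬p1, 0
7. p3, 0
8. ¬((¬p3 ∧ p3) → ¬p2), 0
9. ¬p3 ∧ p3, 0
10. p2, 0
11. ¬p3, 0
Accessibility: 0R0
Branch closes: p3 and ¬p3 both at 0.
Every branch of the negation's tableau closes; the branch above is one of them.

Valid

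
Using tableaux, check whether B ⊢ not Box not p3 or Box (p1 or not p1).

Tableau for the negation not (not Box not p3 or Box (p1 or not p1)):
1. not (not Box not p3 or Box (p1 or not p1)), 0
2. Box not p3, 0   [neg-or-rule on 1]
3. not Box (p1 or not p1), 0   [neg-or-rule on 1]
4. not p3, 0   [Box-rule on 2 via 0R0]
5. not (p1 or not p1), 1   [neg-Box-rule on 3: fresh world 1, 0R1]
6. not p1, 1   [neg-or-rule on 5]
7. p1, 1   [neg-or-rule on 5]
Accessibility: 0R0, 0R1, 1R0, 1R1
Branch closes: p1 and not p1 both at 1.
Every branch of the negation's tableau closes; the branch above is one of them.

Valid in B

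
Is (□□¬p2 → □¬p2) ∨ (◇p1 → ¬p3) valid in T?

Yes, valid

Tableau for the negation ¬((□□¬p2 → □¬p2) ∨ (◇p1 → ¬p3)):
1. ¬((□□¬p2 → □¬p2) ∨ (◇p1 → ¬p3)), 0
2. ¬(□□¬p2 → □¬p2), 0
3. ¬(◇p1 → ¬p3), 0
4. □□¬p2, 0
5. ¬□¬p2, 0
6. ◇p1, 0
7. p3, 0
8. □¬p2, 0
9. ¬p2, 0
10. p2, 1
11. □¬p2, 1
12. ¬p2, 1
Accessibility: 0R0, 0R1, 1R1
Branch closes: p2 and ¬p2 both at 1.
All branches of the negation close; one closing branch shown above.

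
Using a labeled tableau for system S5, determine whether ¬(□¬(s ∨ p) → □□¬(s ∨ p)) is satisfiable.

No, unsatisfiable

1. ¬(□¬(s ∨ p) → □□¬(s ∨ p)), w0
2. □¬(s ∨ p), w0
3. ¬□□¬(s ∨ p), w0
4. ¬(s ∨ p), w0
5. ¬s, w0
6. ¬p, w0
7. ¬□¬(s ∨ p), w1
8. ¬(s ∨ p), w1
9. ¬s, w1
10. ¬p, w1
11. s ∨ p, w2
12. ¬(s ∨ p), w2
13. ¬s, w2
14. ¬p, w2
15. p, w2
Accessibility: w0Rw0, w0Rw1, w0Rw2, w1Rw0, w1Rw1, w1Rw2, w2Rw0, w2Rw1, w2Rw2
Branch closes: p and ¬p both at w2.
(One branch shown.) All branches close.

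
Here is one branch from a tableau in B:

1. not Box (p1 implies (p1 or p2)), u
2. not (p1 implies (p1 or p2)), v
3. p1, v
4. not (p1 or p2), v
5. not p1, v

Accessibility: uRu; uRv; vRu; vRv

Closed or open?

Both p1 and not p1 appear at v.

Yes, closed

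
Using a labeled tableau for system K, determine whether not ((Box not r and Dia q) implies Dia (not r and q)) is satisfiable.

Unsatisfiable (every branch closes)

1. not ((Box not r and Dia q) implies Dia (not r and q)), w0
2. Box not r and Dia q, w0
3. not Dia (not r and q), w0
4. Box not r, w0
5. Dia q, w0
6. q, w1
7. not (not r and q), w1
8. not r, w1
9. not q, w1
Accessibility: w0Rw1
Branch closes: q and not q both at w1.
All branches of the tableau close; one closing branch shown above.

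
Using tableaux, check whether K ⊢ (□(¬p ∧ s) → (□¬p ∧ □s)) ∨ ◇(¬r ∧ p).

Yes, valid

Tableau for the negation ¬((□(¬p ∧ s) → (□¬p ∧ □s)) ∨ ◇(¬r ∧ p)):
1. ¬((□(¬p ∧ s) → (□¬p ∧ □s)) ∨ ◇(¬r ∧ p)), w0
2. ¬(□(¬p ∧ s) → (□¬p ∧ □s)), w0
3. ¬◇(¬r ∧ p), w0
4. □(¬p ∧ s), w0
5. ¬(□¬p ∧ □s), w0
6. ¬□s, w0
7. ¬s, w1
8. ¬(¬r ∧ p), w1
9. ¬p ∧ s, w1
10. ¬p, w1
11. s, w1
Accessibility: w0Rw1
Branch closes: s and ¬s both at w1.
Every branch of the negation's tableau closes; the branch above is one of them.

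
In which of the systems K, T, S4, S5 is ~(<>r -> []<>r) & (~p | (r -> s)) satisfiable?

S4-tableau for the formula:
1. ~(<>r -> []<>r) & (~p | (r -> s)), w0
2. ~(<>r -> []<>r), w0
3. ~p | (r -> s), w0
4. <>r, w0
5. ~[]<>r, w0
6. r -> s, w0
7. s, w0
8. r, w1
9. ~<>r, w2
10. ~r, w2
Accessibility: w0Rw0, w0Rw1, w0Rw2, w1Rw1, w2Rw2
Complete open branch: satisfiable in S4, hence also in K, T (this S4-model is also a K-model and a T-model).
S5-tableau for the formula:
1. ~(<>r -> []<>r) & (~p | (r -> s)), w0
2. ~(<>r -> []<>r), w0
3. ~p | (r -> s), w0
4. <>r, w0
5. ~[]<>r, w0
6. r -> s, w0
7. s, w0
8. r, w1
9. ~<>r, w2
10. ~r, w0
11. ~r, w1
Accessibility: w0Rw0, w0Rw1, w0Rw2, w1Rw0, w1Rw1, w1Rw2, w2Rw0, w2Rw1, w2Rw2
Branch closes: r and ~r both at w1.
Every branch closes (one shown): unsatisfiable in S5.

K, T, S4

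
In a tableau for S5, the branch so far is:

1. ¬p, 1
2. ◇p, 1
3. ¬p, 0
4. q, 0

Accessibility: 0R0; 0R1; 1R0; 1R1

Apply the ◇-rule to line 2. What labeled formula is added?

a fresh world 2 with 1R2, and p at 2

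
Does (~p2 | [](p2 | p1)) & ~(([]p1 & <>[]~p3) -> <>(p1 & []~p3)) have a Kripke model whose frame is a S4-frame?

Unsatisfiable (every branch closes)

1. (~p2 | [](p2 | p1)) & ~(([]p1 & <>[]~p3) -> <>(p1 & []~p3)), u
2. ~p2 | [](p2 | p1), u
3. ~(([]p1 & <>[]~p3) -> <>(p1 & []~p3)), u
4. []p1 & <>[]~p3, u
5. ~<>(p1 & []~p3), u
6. []p1, u
7. <>[]~p3, u
8. ~(p1 & []~p3), u
9. p1, u
10. [](p2 | p1), u
11. p2 | p1, u
12. ~[]~p3, u
13. []~p3, v
14. ~(p1 & []~p3), v
15. p1, v
16. p2 | p1, v
17. ~p3, v
18. ~[]~p3, v
19. p3, w
20. ~(p1 & []~p3), w
21. p1, w
22. p2 | p1, w
23. ~[]~p3, w
24. p3, x
25. ~(p1 & []~p3), x
26. p1, x
27. p2 | p1, x
28. ~p3, x
Accessibility: uRu, uRv, uRw, uRx, vRv, vRx, wRw, xRx
Branch closes: p3 and ~p3 both at x.
(One branch shown.) All branches close.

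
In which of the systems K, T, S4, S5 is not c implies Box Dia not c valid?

S5

S5-tableau for the negation not (not c implies Box Dia not c):
1. not (not c implies Box Dia not c), u
2. not c, u
3. not Box Dia not c, u
4. not Dia not c, v
5. c, u
Accessibility: uRu, uRv, vRu, vRv
Branch closes: c and not c both at u.
Every branch closes (one shown): valid in S5.
S4-tableau for the negation not (not c implies Box Dia not c):
1. not (not c implies Box Dia not c), u
2. not c, u
3. not Box Dia not c, u
4. not Dia not c, v
5. c, v
Accessibility: uRu, uRv, vRv
Complete open branch: countermodel on an S4-frame, so not valid in S4, nor in K, T (the same frame is also a K-frame and a T-frame).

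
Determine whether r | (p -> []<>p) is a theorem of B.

Tableau for the negation ~(r | (p -> []<>p)):
1. ~(r | (p -> []<>p)), u
2. ~r, u
3. ~(p -> []<>p), u
4. p, u
5. ~[]<>p, u
6. ~<>p, v
7. ~p, u
Accessibility: uRu, uRv, vRu, vRv
Branch closes: p and ~p both at u.
Every branch of the negation's tableau closes; the branch above is one of them.

Valid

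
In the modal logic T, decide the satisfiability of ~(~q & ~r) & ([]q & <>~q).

Unsatisfiable (every branch closes)

1. ~(~q & ~r) & ([]q & <>~q), 0
2. ~(~q & ~r), 0
3. []q & <>~q, 0
4. []q, 0
5. <>~q, 0
6. q, 0
7. r, 0
8. ~q, 1
9. q, 1
Accessibility: 0R0, 0R1, 1R1
Branch closes: q and ~q both at 1.
Every branch closes; the branch above is one of them.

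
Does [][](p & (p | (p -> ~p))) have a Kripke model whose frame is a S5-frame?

1. [][](p & (p | (p -> ~p))), u
2. [](p & (p | (p -> ~p))), u
3. p & (p | (p -> ~p)), u
4. p, u
5. p | (p -> ~p), u
Accessibility: uRu

Satisfiable (open branch found)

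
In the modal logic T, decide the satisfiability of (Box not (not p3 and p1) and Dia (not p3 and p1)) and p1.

1. (Box not (not p3 and p1) and Dia (not p3 and p1)) and p1, w0
2. Box not (not p3 and p1) and Dia (not p3 and p1), w0
3. p1, w0
4. Box not (not p3 and p1), w0
5. Dia (not p3 and p1), w0
6. not (not p3 and p1), w0
7. p3, w0
8. not p3 and p1, w1
9. not p3, w1
10. p1, w1
11. not (not p3 and p1), w1
12. not p1, w1
Accessibility: w0Rw0, w0Rw1, w1Rw1
Branch closes: p1 and not p1 both at w1.
Every branch closes; the branch above is one of them.

Unsatisfiable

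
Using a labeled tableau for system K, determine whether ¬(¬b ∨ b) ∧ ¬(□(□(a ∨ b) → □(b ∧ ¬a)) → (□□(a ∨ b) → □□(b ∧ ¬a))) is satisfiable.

1. ¬(¬b ∨ b) ∧ ¬(□(□(a ∨ b) → □(b ∧ ¬a)) → (□□(a ∨ b) → □□(b ∧ ¬a))), w0
2. ¬(¬b ∨ b), w0
3. ¬(□(□(a ∨ b) → □(b ∧ ¬a)) → (□□(a ∨ b) → □□(b ∧ ¬a))), w0
4. b, w0
5. ¬b, w0
Branch closes: b and ¬b both at w0.
Every branch closes; the branch above is one of them.

Unsatisfiable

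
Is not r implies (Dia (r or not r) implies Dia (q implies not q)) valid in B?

Invalid (countermodel exists)

Tableau for the negation not (not r implies (Dia (r or not r) implies Dia (q implies not q))):
1. not (not r implies (Dia (r or not r) implies Dia (q implies not q))), u
2. not r, u   [neg-implies-rule on 1]
3. not (Dia (r or not r) implies Dia (q implies not q)), u   [neg-implies-rule on 1]
4. Dia (r or not r), u   [neg-implies-rule on 3]
5. not Dia (q implies not q), u   [neg-implies-rule on 3]
6. not (q implies not q), u   [neg-Dia-rule on 5 via uRu]
7. q, u   [neg-implies-rule on 6]
8. r or not r, v   [Dia-rule on 4: fresh world v, uRv]
9. not (q implies not q), v   [neg-Dia-rule on 5 via uRv]
10. q, v   [neg-implies-rule on 9]
11. not r, v   [or-rule on 8 (branches; this branch)]
Accessibility: uRu, uRv, vRu, vRv
The negation has an open branch (countermodel exists).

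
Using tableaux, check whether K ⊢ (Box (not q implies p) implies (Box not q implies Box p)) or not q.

Valid

Tableau for the negation not ((Box (not q implies p) implies (Box not q implies Box p)) or not q):
1. not ((Box (not q implies p) implies (Box not q implies Box p)) or not q), 0
2. not (Box (not q implies p) implies (Box not q implies Box p)), 0
3. q, 0
4. Box (not q implies p), 0
5. not (Box not q implies Box p), 0
6. Box not q, 0
7. not Box p, 0
8. not p, 1
9. not q implies p, 1
10. not q, 1
11. p, 1
Accessibility: 0R1
Branch closes: p and not p both at 1.
All branches of the negation close; one closing branch shown above.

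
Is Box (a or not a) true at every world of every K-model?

Yes, valid

Tableau for the negation not Box (a or not a):
1. not Box (a or not a), w0
2. not (a or not a), w1   [neg-Box-rule on 1: fresh world w1, w0Rw1]
3. not a, w1   [neg-or-rule on 2]
4. a, w1   [neg-or-rule on 2]
Accessibility: w0Rw1
Branch closes: a and not a both at w1.
Every branch of the negation's tableau closes; the branch above is one of them.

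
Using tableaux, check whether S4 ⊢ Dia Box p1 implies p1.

Not valid

Tableau for the negation not (Dia Box p1 implies p1):
1. not (Dia Box p1 implies p1), w0
2. Dia Box p1, w0
3. not p1, w0
4. Box p1, w1
5. p1, w1
Accessibility: w0Rw0, w0Rw1, w1Rw1
The negation has an open branch (countermodel exists).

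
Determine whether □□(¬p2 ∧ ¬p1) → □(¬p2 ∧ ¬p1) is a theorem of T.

Yes, valid

Tableau for the negation ¬(□□(¬p2 ∧ ¬p1) → □(¬p2 ∧ ¬p1)):
1. ¬(□□(¬p2 ∧ ¬p1) → □(¬p2 ∧ ¬p1)), w0
2. □□(¬p2 ∧ ¬p1), w0   [¬→-rule on 1]
3. ¬□(¬p2 ∧ ¬p1), w0   [¬→-rule on 1]
4. □(¬p2 ∧ ¬p1), w0   [□-rule on 2 via w0Rw0]
5. ¬p2 ∧ ¬p1, w0   [□-rule on 4 via w0Rw0]
6. ¬p2, w0   [∧-rule on 5]
7. ¬p1, w0   [∧-rule on 5]
8. ¬(¬p2 ∧ ¬p1), w1   [¬□-rule on 3: fresh world w1, w0Rw1]
9. □(¬p2 ∧ ¬p1), w1   [□-rule on 2 via w0Rw1]
10. ¬p2 ∧ ¬p1, w1   [□-rule on 4 via w0Rw1]
11. ¬p2, w1   [∧-rule on 10]
12. ¬p1, w1   [∧-rule on 10]
13. p1, w1   [¬∧-rule on 8 (branches; this branch)]
Accessibility: w0Rw0, w0Rw1, w1Rw1
Branch closes: p1 and ¬p1 both at w1.
Every branch of the negation's tableau closes; the branch above is one of them.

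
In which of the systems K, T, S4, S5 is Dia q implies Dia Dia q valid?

T, S4, S5

T-tableau for the negation not (Dia q implies Dia Dia q):
1. not (Dia q implies Dia Dia q), 0
2. Dia q, 0
3. not Dia Dia q, 0
4. not Dia q, 0
5. not q, 0
6. q, 1
7. not Dia q, 1
8. not q, 1
Accessibility: 0R0, 0R1, 1R1
Branch closes: q and not q both at 1.
Every branch closes (one shown): valid in T, hence also in S4, S5 (every theorem of T is a theorem of S4 and S5).
K-tableau for the negation not (Dia q implies Dia Dia q):
1. not (Dia q implies Dia Dia q), 0
2. Dia q, 0
3. not Dia Dia q, 0
4. q, 1
5. not Dia q, 1
Accessibility: 0R1
Complete open branch: countermodel on a K-frame, so not valid in K.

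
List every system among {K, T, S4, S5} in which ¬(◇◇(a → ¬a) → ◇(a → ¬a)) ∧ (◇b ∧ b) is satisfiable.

K, T

T-tableau for the formula:
1. ¬(◇◇(a → ¬a) → ◇(a → ¬a)) ∧ (◇b ∧ b), w0
2. ¬(◇◇(a → ¬a) → ◇(a → ¬a)), w0
3. ◇b ∧ b, w0
4. ◇◇(a → ¬a), w0
5. ¬◇(a → ¬a), w0
6. ◇b, w0
7. b, w0
8. ¬(a → ¬a), w0
9. a, w0
10. ◇(a → ¬a), w1
11. ¬(a → ¬a), w1
12. a, w1
13. b, w2
14. ¬(a → ¬a), w2
15. a, w2
16. a → ¬a, w3
17. ¬a, w3
Accessibility: w0Rw0, w0Rw1, w0Rw2, w1Rw1, w1Rw3, w2Rw2, w3Rw3
Complete open branch: satisfiable in T, hence also in K (this T-model is also a K-model).
S4-tableau for the formula:
1. ¬(◇◇(a → ¬a) → ◇(a → ¬a)) ∧ (◇b ∧ b), w0
2. ¬(◇◇(a → ¬a) → ◇(a → ¬a)), w0
3. ◇b ∧ b, w0
4. ◇◇(a → ¬a), w0
5. ¬◇(a → ¬a), w0
6. ◇b, w0
7. b, w0
8. ¬(a → ¬a), w0
9. a, w0
10. ◇(a → ¬a), w1
11. ¬(a → ¬a), w1
12. a, w1
13. b, w2
14. ¬(a → ¬a), w2
15. a, w2
16. a → ¬a, w3
17. ¬(a → ¬a), w3
18. a, w3
19. ¬a, w3
Accessibility: w0Rw0, w0Rw1, w0Rw2, w0Rw3, w1Rw1, w1Rw3, w2Rw2, w3Rw3
Branch closes: a and ¬a both at w3.
Every branch closes (one shown): unsatisfiable in S4, hence also in S5 (every S5-frame is an S4-frame).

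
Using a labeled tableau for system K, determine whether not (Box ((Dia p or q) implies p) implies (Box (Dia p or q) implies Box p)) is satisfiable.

Unsatisfiable (every branch closes)

1. not (Box ((Dia p or q) implies p) implies (Box (Dia p or q) implies Box p)), w0
2. Box ((Dia p or q) implies p), w0
3. not (Box (Dia p or q) implies Box p), w0
4. Box (Dia p or q), w0
5. not Box p, w0
6. not p, w1
7. (Dia p or q) implies p, w1
8. Dia p or q, w1
9. not (Dia p or q), w1
10. not Dia p, w1
11. not q, w1
12. Dia p, w1
13. p, w2
14. not p, w2
Accessibility: w0Rw1, w1Rw2
Branch closes: p and not p both at w2.
(One branch shown.) All branches close.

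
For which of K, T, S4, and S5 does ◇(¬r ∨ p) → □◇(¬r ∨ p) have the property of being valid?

S5

S5-tableau for the negation ¬(◇(¬r ∨ p) → □◇(¬r ∨ p)):
1. ¬(◇(¬r ∨ p) → □◇(¬r ∨ p)), w0
2. ◇(¬r ∨ p), w0   [¬→-rule on 1]
3. ¬□◇(¬r ∨ p), w0   [¬→-rule on 1]
4. ¬r ∨ p, w1   [◇-rule on 2: fresh world w1, w0Rw1]
5. p, w1   [∨-rule on 4 (branches; this branch)]
6. ¬◇(¬r ∨ p), w2   [¬□-rule on 3: fresh world w2, w0Rw2]
7. ¬(¬r ∨ p), w0   [¬◇-rule on 6 via w2Rw0]
8. r, w0   [¬∨-rule on 7]
9. ¬p, w0   [¬∨-rule on 7]
10. ¬(¬r ∨ p), w1   [¬◇-rule on 6 via w2Rw1]
11. r, w1   [¬∨-rule on 10]
12. ¬p, w1   [¬∨-rule on 10]
Accessibility: w0Rw0, w0Rw1, w0Rw2, w1Rw0, w1Rw1, w1Rw2, w2Rw0, w2Rw1, w2Rw2
Branch closes: p and ¬p both at w1.
Every branch closes (one shown): valid in S5.
S4-tableau for the negation ¬(◇(¬r ∨ p) → □◇(¬r ∨ p)):
1. ¬(◇(¬r ∨ p) → □◇(¬r ∨ p)), w0
2. ◇(¬r ∨ p), w0   [¬→-rule on 1]
3. ¬□◇(¬r ∨ p), w0   [¬→-rule on 1]
4. ¬r ∨ p, w1   [◇-rule on 2: fresh world w1, w0Rw1]
5. p, w1   [∨-rule on 4 (branches; this branch)]
6. ¬◇(¬r ∨ p), w2   [¬□-rule on 3: fresh world w2, w0Rw2]
7. ¬(¬r ∨ p), w2   [¬◇-rule on 6 via w2Rw2]
8. r, w2   [¬∨-rule on 7]
9. ¬p, w2   [¬∨-rule on 7]
Accessibility: w0Rw0, w0Rw1, w0Rw2, w1Rw1, w2Rw2
Complete open branch: countermodel on an S4-frame, so not valid in S4, nor in K, T (the same frame is also a K-frame and a T-frame).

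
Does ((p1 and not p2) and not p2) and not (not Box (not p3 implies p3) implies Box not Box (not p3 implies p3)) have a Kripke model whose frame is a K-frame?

Satisfiable

1. ((p1 and not p2) and not p2) and not (not Box (not p3 implies p3) implies Box not Box (not p3 implies p3)), w0
2. (p1 and not p2) and not p2, w0   [and-rule on 1]
3. not (not Box (not p3 implies p3) implies Box not Box (not p3 implies p3)), w0   [and-rule on 1]
4. p1 and not p2, w0   [and-rule on 2]
5. not p2, w0   [and-rule on 2]
6. not Box (not p3 implies p3), w0   [neg-implies-rule on 3]
7. not Box not Box (not p3 implies p3), w0   [neg-implies-rule on 3]
8. p1, w0   [and-rule on 4]
9. not (not p3 implies p3), w1   [neg-Box-rule on 6: fresh world w1, w0Rw1]
10. not p3, w1   [neg-implies-rule on 9]
11. Box (not p3 implies p3), w2   [neg-Box-rule on 7: fresh world w2, w0Rw2]
Accessibility: w0Rw1, w0Rw2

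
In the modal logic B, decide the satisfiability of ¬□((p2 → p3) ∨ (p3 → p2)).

1. ¬□((p2 → p3) ∨ (p3 → p2)), w0
2. ¬((p2 → p3) ∨ (p3 → p2)), w1
3. ¬(p2 → p3), w1
4. ¬(p3 → p2), w1
5. p2, w1
6. ¬p3, w1
7. p3, w1
8. ¬p2, w1
Accessibility: w0Rw0, w0Rw1, w1Rw0, w1Rw1
Branch closes: p3 and ¬p3 both at w1.
Every branch closes; the branch above is one of them.

Unsatisfiable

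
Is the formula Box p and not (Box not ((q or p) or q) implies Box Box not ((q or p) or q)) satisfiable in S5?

1. Box p and not (Box not ((q or p) or q) implies Box Box not ((q or p) or q)), w0
2. Box p, w0   [and-rule on 1]
3. not (Box not ((q or p) or q) implies Box Box not ((q or p) or q)), w0   [and-rule on 1]
4. Box not ((q or p) or q), w0   [neg-implies-rule on 3]
5. not Box Box not ((q or p) or q), w0   [neg-implies-rule on 3]
6. p, w0   [Box-rule on 2 via w0Rw0]
7. not ((q or p) or q), w0   [Box-rule on 4 via w0Rw0]
8. not (q or p), w0   [neg-or-rule on 7]
9. not q, w0   [neg-or-rule on 7]
10. not p, w0   [neg-or-rule on 8]
Accessibility: w0Rw0
Branch closes: p and not p both at w0.
(One branch shown.) All branches close.

Unsatisfiable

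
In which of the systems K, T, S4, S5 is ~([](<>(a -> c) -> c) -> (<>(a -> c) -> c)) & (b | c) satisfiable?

K-tableau for the formula:
1. ~([](<>(a -> c) -> c) -> (<>(a -> c) -> c)) & (b | c), u
2. ~([](<>(a -> c) -> c) -> (<>(a -> c) -> c)), u
3. b | c, u
4. [](<>(a -> c) -> c), u
5. ~(<>(a -> c) -> c), u
6. <>(a -> c), u
7. ~c, u
8. b, u
9. a -> c, v
10. <>(a -> c) -> c, v
11. c, v
Accessibility: uRv
Complete open branch: satisfiable in K.
T-tableau for the formula:
1. ~([](<>(a -> c) -> c) -> (<>(a -> c) -> c)) & (b | c), u
2. ~([](<>(a -> c) -> c) -> (<>(a -> c) -> c)), u
3. b | c, u
4. [](<>(a -> c) -> c), u
5. ~(<>(a -> c) -> c), u
6. <>(a -> c), u
7. ~c, u
8. <>(a -> c) -> c, u
9. b, u
10. ~<>(a -> c), u
11. ~(a -> c), u
12. a, u
13. a -> c, v
14. <>(a -> c) -> c, v
15. ~(a -> c), v
16. a, v
17. ~c, v
18. c, v
Accessibility: uRu, uRv, vRv
Branch closes: c and ~c both at v.
Every branch closes (one shown): unsatisfiable in T, hence also in S4, S5 (every S4/S5-frame is a T-frame).

K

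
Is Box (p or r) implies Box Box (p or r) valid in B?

Invalid (countermodel exists)

Tableau for the negation not (Box (p or r) implies Box Box (p or r)):
1. not (Box (p or r) implies Box Box (p or r)), w0
2. Box (p or r), w0
3. not Box Box (p or r), w0
4. p or r, w0
5. r, w0
6. not Box (p or r), w1
7. p or r, w1
8. r, w1
9. not (p or r), w2
10. not p, w2
11. not r, w2
Accessibility: w0Rw0, w0Rw1, w1Rw0, w1Rw1, w1Rw2, w2Rw1, w2Rw2
The negation has an open branch (countermodel exists).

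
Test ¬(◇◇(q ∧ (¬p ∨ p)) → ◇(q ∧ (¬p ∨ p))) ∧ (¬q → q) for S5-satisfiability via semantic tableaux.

Unsatisfiable

1. ¬(◇◇(q ∧ (¬p ∨ p)) → ◇(q ∧ (¬p ∨ p))) ∧ (¬q → q), u
2. ¬(◇◇(q ∧ (¬p ∨ p)) → ◇(q ∧ (¬p ∨ p))), u
3. ¬q → q, u
4. ◇◇(q ∧ (¬p ∨ p)), u
5. ¬◇(q ∧ (¬p ∨ p)), u
6. ¬(q ∧ (¬p ∨ p)), u
7. q, u
8. ¬(¬p ∨ p), u
9. p, u
10. ¬p, u
Accessibility: uRu
Branch closes: p and ¬p both at u.
All branches of the tableau close; one closing branch shown above.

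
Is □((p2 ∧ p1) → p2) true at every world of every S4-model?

Valid

Tableau for the negation ¬□((p2 ∧ p1) → p2):
1. ¬□((p2 ∧ p1) → p2), 0
2. ¬((p2 ∧ p1) → p2), 1   [¬□-rule on 1: fresh world 1, 0R1]
3. p2 ∧ p1, 1   [¬→-rule on 2]
4. ¬p2, 1   [¬→-rule on 2]
5. p2, 1   [∧-rule on 3]
6. p1, 1   [∧-rule on 3]
Accessibility: 0R0, 0R1, 1R1
Branch closes: p2 and ¬p2 both at 1.
All branches of the negation close; one closing branch shown above.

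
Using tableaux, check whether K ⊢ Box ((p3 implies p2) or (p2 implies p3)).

Valid in K

Tableau for the negation not Box ((p3 implies p2) or (p2 implies p3)):
1. not Box ((p3 implies p2) or (p2 implies p3)), w0
2. not ((p3 implies p2) or (p2 implies p3)), w1   [neg-Box-rule on 1: fresh world w1, w0Rw1]
3. not (p3 implies p2), w1   [neg-or-rule on 2]
4. not (p2 implies p3), w1   [neg-or-rule on 2]
5. p3, w1   [neg-implies-rule on 3]
6. not p2, w1   [neg-implies-rule on 3]
7. p2, w1   [neg-implies-rule on 4]
8. not p3, w1   [neg-implies-rule on 4]
Accessibility: w0Rw1
Branch closes: p2 and not p2 both at w1.
All branches of the negation close; one closing branch shown above.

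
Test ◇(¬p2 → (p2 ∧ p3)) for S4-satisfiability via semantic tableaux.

1. ◇(¬p2 → (p2 ∧ p3)), u
2. ¬p2 → (p2 ∧ p3), v
3. p2 ∧ p3, v
4. p2, v
5. p3, v
Accessibility: uRu, uRv, vRv

Yes, satisfiable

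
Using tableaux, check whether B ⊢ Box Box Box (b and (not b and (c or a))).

Not valid

Tableau for the negation not Box Box Box (b and (not b and (c or a))):
1. not Box Box Box (b and (not b and (c or a))), u
2. not Box Box (b and (not b and (c or a))), v
3. not Box (b and (not b and (c or a))), w
4. not (b and (not b and (c or a))), x
5. not (not b and (c or a)), x
6. not (c or a), x
7. not c, x
8. not a, x
Accessibility: uRu, uRv, vRu, vRv, vRw, wRv, wRw, wRx, xRw, xRx
The negation has an open branch (countermodel exists).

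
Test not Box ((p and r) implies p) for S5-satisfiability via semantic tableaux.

Unsatisfiable (every branch closes)

1. not Box ((p and r) implies p), u
2. not ((p and r) implies p), v
3. p and r, v
4. not p, v
5. p, v
6. r, v
Accessibility: uRu, uRv, vRu, vRv
Branch closes: p and not p both at v.
All branches of the tableau close; one closing branch shown above.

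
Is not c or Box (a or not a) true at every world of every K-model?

Valid in K

Tableau for the negation not (not c or Box (a or not a)):
1. not (not c or Box (a or not a)), 0
2. c, 0   [neg-or-rule on 1]
3. not Box (a or not a), 0   [neg-or-rule on 1]
4. not (a or not a), 1   [neg-Box-rule on 3: fresh world 1, 0R1]
5. not a, 1   [neg-or-rule on 4]
6. a, 1   [neg-or-rule on 4]
Accessibility: 0R1
Branch closes: a and not a both at 1.
All branches of the negation close; one closing branch shown above.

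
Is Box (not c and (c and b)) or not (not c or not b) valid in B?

Tableau for the negation not (Box (not c and (c and b)) or not (not c or not b)):
1. not (Box (not c and (c and b)) or not (not c or not b)), u
2. not Box (not c and (c and b)), u   [neg-or-rule on 1]
3. not c or not b, u   [neg-or-rule on 1]
4. not b, u   [or-rule on 3 (branches; this branch)]
5. not (not c and (c and b)), v   [neg-Box-rule on 2: fresh world v, uRv]
6. not (c and b), v   [neg-and-rule on 5 (branches; this branch)]
7. not b, v   [neg-and-rule on 6 (branches; this branch)]
Accessibility: uRu, uRv, vRu, vRv
The negation has an open branch (countermodel exists).

Not valid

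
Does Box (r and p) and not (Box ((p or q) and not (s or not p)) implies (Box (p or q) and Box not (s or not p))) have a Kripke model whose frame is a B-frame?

No, unsatisfiable

1. Box (r and p) and not (Box ((p or q) and not (s or not p)) implies (Box (p or q) and Box not (s or not p))), w0
2. Box (r and p), w0   [and-rule on 1]
3. not (Box ((p or q) and not (s or not p)) implies (Box (p or q) and Box not (s or not p))), w0   [and-rule on 1]
4. Box ((p or q) and not (s or not p)), w0   [neg-implies-rule on 3]
5. not (Box (p or q) and Box not (s or not p)), w0   [neg-implies-rule on 3]
6. r and p, w0   [Box-rule on 2 via w0Rw0]
7. r, w0   [and-rule on 6]
8. p, w0   [and-rule on 6]
9. (p or q) and not (s or not p), w0   [Box-rule on 4 via w0Rw0]
10. p or q, w0   [and-rule on 9]
11. not (s or not p), w0   [and-rule on 9]
12. not s, w0   [neg-or-rule on 11]
13. not Box not (s or not p), w0   [neg-and-rule on 5 (branches; this branch)]
14. q, w0   [or-rule on 10 (branches; this branch)]
15. s or not p, w1   [neg-Box-rule on 13: fresh world w1, w0Rw1]
16. r and p, w1   [Box-rule on 2 via w0Rw1]
17. r, w1   [and-rule on 16]
18. p, w1   [and-rule on 16]
19. (p or q) and not (s or not p), w1   [Box-rule on 4 via w0Rw1]
20. p or q, w1   [and-rule on 19]
21. not (s or not p), w1   [and-rule on 19]
22. not s, w1   [neg-or-rule on 21]
23. not p, w1   [or-rule on 15 (branches; this branch)]
Accessibility: w0Rw0, w0Rw1, w1Rw0, w1Rw1
Branch closes: p and not p both at w1.
(One branch shown.) All branches close.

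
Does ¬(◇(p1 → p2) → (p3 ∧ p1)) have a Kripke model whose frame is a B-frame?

1. ¬(◇(p1 → p2) → (p3 ∧ p1)), u
2. ◇(p1 → p2), u
3. ¬(p3 ∧ p1), u
4. ¬p1, u
5. p1 → p2, v
6. p2, v
Accessibility: uRu, uRv, vRu, vRv

Satisfiable (open branch found)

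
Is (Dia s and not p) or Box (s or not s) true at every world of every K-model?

Valid

Tableau for the negation not ((Dia s and not p) or Box (s or not s)):
1. not ((Dia s and not p) or Box (s or not s)), 0
2. not (Dia s and not p), 0
3. not Box (s or not s), 0
4. p, 0
5. not (s or not s), 1
6. not s, 1
7. s, 1
Accessibility: 0R1
Branch closes: s and not s both at 1.
Every branch of the negation's tableau closes; the branch above is one of them.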